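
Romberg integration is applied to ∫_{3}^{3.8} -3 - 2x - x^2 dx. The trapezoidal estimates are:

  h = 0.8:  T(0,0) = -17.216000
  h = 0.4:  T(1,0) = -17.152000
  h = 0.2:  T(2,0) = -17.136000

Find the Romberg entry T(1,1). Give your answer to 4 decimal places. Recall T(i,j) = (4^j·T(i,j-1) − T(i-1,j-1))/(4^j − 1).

-17.1307

Richardson extrapolation on the trapezoidal column (denominator 4−1=3):
T(1,1) = -17.152000 + (-17.152000 − (-17.216000))/3 = -17.130667
(Column j=1 coincides with Simpson's rule on the same nodes.)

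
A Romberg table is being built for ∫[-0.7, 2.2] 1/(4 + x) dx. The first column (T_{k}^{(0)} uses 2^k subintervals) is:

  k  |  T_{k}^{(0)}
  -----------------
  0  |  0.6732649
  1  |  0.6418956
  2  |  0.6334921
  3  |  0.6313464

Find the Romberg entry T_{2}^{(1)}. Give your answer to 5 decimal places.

0.63069

Richardson extrapolation on the trapezoidal column (denominator 4−1=3):
T_{2}^{(1)} = 0.6334921 + (0.6334921 − 0.6418956)/3 = 0.6306909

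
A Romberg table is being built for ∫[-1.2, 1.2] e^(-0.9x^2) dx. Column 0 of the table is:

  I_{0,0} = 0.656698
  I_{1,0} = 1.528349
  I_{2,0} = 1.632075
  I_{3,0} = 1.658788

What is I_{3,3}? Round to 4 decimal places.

I_{1,1} = (4·1.528349 − 0.656698) / 3 = 1.818899
I_{2,1} = 1.632075 + (1.632075 − 1.528349)/3 = 1.666650
I_{3,1} = 1.658788 + (1.658788 − 1.632075)/3 = 1.667692
I_{2,2} = 1.666650 + (1.666650 − 1.818899)/15 = 1.656500
I_{3,2} = (16·1.667692 − 1.666650) / 15 = 1.667761
I_{3,3} = (64·1.667761 − 1.656500) / 63 = 1.667940

1.6679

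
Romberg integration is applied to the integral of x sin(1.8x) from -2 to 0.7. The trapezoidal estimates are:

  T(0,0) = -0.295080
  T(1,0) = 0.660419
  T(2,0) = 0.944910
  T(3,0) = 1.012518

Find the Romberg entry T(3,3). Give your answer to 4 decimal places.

Richardson extrapolation on the trapezoidal column (denominator 4−1=3):
T(1,1) = (4·0.660419 − (-0.295080)) / 3 = 0.978919
T(2,1) = (4·0.944910 − 0.660419) / 3 = 1.039740
T(3,1) = 1.012518 + (1.012518 − 0.944910)/3 = 1.035054
T(2,2) = (16·1.039740 − 0.978919) / 15 = 1.043795
T(3,2) = 1.035054 + (1.035054 − 1.039740)/15 = 1.034742
T(3,3) = 1.034742 + (1.034742 − 1.043795)/63 = 1.034598

1.0346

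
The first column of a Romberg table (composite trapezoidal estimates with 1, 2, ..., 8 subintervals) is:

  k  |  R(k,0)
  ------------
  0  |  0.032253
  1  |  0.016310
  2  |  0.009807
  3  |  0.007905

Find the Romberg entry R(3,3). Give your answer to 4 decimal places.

R(1,1) = (4·0.016310 − 0.032253) / 3 = 0.010996
R(2,1) = (4·0.009807 − 0.016310) / 3 = 0.007639
R(3,1) = 0.007905 + (0.007905 − 0.009807)/3 = 0.007271
R(2,2) = (16·0.007639 − 0.010996) / 15 = 0.007415
R(3,2) = (16·0.007271 − 0.007639) / 15 = 0.007246
R(3,3) = 0.007246 + (0.007246 − 0.007415)/63 = 0.007243

0.0072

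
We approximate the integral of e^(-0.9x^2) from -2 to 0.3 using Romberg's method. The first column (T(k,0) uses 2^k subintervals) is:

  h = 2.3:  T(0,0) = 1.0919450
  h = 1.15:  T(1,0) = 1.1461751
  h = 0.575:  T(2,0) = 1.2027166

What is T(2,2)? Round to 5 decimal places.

Richardson extrapolation on the trapezoidal column (denominator 4−1=3):
T(1,1) = 1.1461751 + (1.1461751 − 1.0919450)/3 = 1.1642518
T(2,1) = 1.2027166 + (1.2027166 − 1.1461751)/3 = 1.2215638
T(2,2) = 1.2215638 + (1.2215638 − 1.1642518)/15 = 1.2253846

1.22538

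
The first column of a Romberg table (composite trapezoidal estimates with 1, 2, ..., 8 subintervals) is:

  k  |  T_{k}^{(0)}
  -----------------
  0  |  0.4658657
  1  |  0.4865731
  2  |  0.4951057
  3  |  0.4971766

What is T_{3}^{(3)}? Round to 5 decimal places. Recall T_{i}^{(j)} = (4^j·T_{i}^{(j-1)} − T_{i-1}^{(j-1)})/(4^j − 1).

0.49786

T_{1}^{(1)} = 0.4865731 + (0.4865731 − 0.4658657)/3 = 0.4934756
T_{2}^{(1)} = 0.4951057 + (0.4951057 − 0.4865731)/3 = 0.4979499
T_{3}^{(1)} = 0.4971766 + (0.4971766 − 0.4951057)/3 = 0.4978669
T_{2}^{(2)} = 0.4979499 + (0.4979499 − 0.4934756)/15 = 0.4982482
T_{3}^{(2)} = 0.4978669 + (0.4978669 − 0.4979499)/15 = 0.4978614
T_{3}^{(3)} = 0.4978614 + (0.4978614 − 0.4982482)/63 = 0.4978553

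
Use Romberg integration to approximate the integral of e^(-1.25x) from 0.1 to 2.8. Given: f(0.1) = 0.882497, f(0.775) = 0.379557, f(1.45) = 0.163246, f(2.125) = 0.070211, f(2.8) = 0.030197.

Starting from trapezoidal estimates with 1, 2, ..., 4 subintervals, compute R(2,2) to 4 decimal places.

0.6822

R(0,0) (trapezoid, 1 panel, h=2.7000): 1.232137
R(1,0) (trapezoid, 2 panels, h=1.3500): 0.836451
R(2,0) (trapezoid, 4 panels, h=0.6750): 0.721819
R(1,1) = 0.836451 + (0.836451 − 1.232137)/3 = 0.704556
R(2,1) = 0.721819 + (0.721819 − 0.836451)/3 = 0.683608
R(2,2) = 0.683608 + (0.683608 − 0.704556)/15 = 0.682211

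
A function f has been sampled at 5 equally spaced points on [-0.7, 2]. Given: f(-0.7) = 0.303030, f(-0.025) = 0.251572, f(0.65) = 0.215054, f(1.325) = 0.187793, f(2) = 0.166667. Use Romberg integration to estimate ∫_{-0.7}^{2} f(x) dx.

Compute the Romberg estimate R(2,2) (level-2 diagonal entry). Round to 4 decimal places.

R(0,0) (trapezoid, 1 panel, h=2.7000): 0.634091
R(1,0) (trapezoid, 2 panels, h=1.3500): 0.607368
R(2,0) (trapezoid, 4 panels, h=0.6750): 0.600256
R(1,1) = 0.607368 + (0.607368 − 0.634091)/3 = 0.598460
R(2,1) = 0.600256 + (0.600256 − 0.607368)/3 = 0.597885
R(2,2) = 0.597885 + (0.597885 − 0.598460)/15 = 0.597847

0.5978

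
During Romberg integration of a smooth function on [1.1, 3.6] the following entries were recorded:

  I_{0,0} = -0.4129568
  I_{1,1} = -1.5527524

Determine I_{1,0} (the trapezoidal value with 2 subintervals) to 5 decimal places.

From I_{1,1} = (4·I_{1,0} − I_{0,0})/3, solve for I_{1,0}:
4·I_{1,0} = 3·(-1.5527524) + (-0.4129568) = -5.0712140
I_{1,0} = -1.2678035

-1.26780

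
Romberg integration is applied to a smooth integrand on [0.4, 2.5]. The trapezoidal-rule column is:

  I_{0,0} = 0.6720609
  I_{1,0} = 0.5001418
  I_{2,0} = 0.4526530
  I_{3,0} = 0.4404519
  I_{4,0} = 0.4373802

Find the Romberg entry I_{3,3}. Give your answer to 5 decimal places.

I_{1,1} = (4·0.5001418 − 0.6720609) / 3 = 0.4428354
I_{2,1} = (4·0.4526530 − 0.5001418) / 3 = 0.4368234
I_{3,1} = 0.4404519 + (0.4404519 − 0.4526530)/3 = 0.4363849
I_{2,2} = 0.4368234 + (0.4368234 − 0.4428354)/15 = 0.4364226
I_{3,2} = (16·0.4363849 − 0.4368234) / 15 = 0.4363557
I_{3,3} = 0.4363557 + (0.4363557 − 0.4364226)/63 = 0.4363546
(Column j=1 coincides with Simpson's rule on the same nodes.)

0.43635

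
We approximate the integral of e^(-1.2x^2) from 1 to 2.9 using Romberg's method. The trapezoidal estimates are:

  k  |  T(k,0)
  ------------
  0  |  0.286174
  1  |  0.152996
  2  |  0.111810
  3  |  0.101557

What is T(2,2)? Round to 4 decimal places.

Richardson extrapolation on the trapezoidal column (denominator 4−1=3):
T(1,1) = 0.152996 + (0.152996 − 0.286174)/3 = 0.108603
T(2,1) = (4·0.111810 − 0.152996) / 3 = 0.098081
T(2,2) = (16·0.098081 − 0.108603) / 15 = 0.097380

0.0974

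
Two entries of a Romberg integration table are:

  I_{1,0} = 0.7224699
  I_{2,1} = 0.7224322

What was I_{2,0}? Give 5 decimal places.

From I_{2,1} = (4·I_{2,0} − I_{1,0})/3, solve for I_{2,0}:
4·I_{2,0} = 3·0.7224322 + 0.7224699 = 2.8897665
I_{2,0} = 0.7224416

0.72244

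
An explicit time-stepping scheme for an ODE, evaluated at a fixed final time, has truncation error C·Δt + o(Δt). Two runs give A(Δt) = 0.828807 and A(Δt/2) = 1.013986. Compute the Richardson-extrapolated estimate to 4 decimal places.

Extrapolated value = (2·A(Δt/2) − A(Δt)) / (2 − 1)
= (2·1.013986 − 0.828807) / 1
= 1.199165 / 1 = 1.199165

1.1992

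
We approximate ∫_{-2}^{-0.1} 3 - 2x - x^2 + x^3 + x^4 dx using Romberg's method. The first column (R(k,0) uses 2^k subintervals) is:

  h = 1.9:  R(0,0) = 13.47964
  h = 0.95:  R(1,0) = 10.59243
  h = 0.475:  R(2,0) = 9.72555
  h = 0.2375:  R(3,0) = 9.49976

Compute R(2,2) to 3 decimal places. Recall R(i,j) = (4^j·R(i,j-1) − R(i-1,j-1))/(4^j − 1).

Richardson extrapolation on the trapezoidal column (denominator 4−1=3):
R(1,1) = 10.59243 + (10.59243 − 13.47964)/3 = 9.63003
R(2,1) = (4·9.72555 − 10.59243) / 3 = 9.43659
R(2,2) = (16·9.43659 − 9.63003) / 15 = 9.42369

9.424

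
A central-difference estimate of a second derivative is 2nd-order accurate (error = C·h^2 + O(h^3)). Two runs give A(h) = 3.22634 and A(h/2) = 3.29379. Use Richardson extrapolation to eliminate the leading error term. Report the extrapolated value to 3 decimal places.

The leading error scales as h^2; refining by a factor of 2 reduces it by 2^2 = 4.
Extrapolated value = (4·A(h/2) − A(h)) / (4 − 1)
= (4·3.29379 − 3.22634) / 3
= 9.94882 / 3 = 3.31627

3.316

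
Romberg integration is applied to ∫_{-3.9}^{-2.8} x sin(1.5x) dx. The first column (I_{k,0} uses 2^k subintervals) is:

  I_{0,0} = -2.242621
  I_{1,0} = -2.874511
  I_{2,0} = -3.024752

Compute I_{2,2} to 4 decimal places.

Richardson extrapolation on the trapezoidal column (denominator 4−1=3):
I_{1,1} = -2.874511 + (-2.874511 − (-2.242621))/3 = -3.085141
I_{2,1} = -3.024752 + (-3.024752 − (-2.874511))/3 = -3.074832
I_{2,2} = -3.074832 + (-3.074832 − (-3.085141))/15 = -3.074145
(Column j=1 coincides with Simpson's rule on the same nodes.)

-3.0741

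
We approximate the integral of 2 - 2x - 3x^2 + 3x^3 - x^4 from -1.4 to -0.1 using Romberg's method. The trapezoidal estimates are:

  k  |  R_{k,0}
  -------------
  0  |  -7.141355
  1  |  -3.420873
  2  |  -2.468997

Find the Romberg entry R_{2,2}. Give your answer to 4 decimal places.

-2.1498

R_{1,1} = -3.420873 + (-3.420873 − (-7.141355))/3 = -2.180712
R_{2,1} = (4·(-2.468997) − (-3.420873)) / 3 = -2.151705
R_{2,2} = (16·(-2.151705) − (-2.180712)) / 15 = -2.149771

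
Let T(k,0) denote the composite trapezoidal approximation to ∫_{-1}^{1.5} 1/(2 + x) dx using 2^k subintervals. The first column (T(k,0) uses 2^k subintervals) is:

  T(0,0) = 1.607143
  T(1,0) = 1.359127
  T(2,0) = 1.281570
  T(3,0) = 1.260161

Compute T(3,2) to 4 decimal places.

1.2528

T(2,1) = 1.281570 + (1.281570 − 1.359127)/3 = 1.255718
T(3,1) = (4·1.260161 − 1.281570) / 3 = 1.253025
T(3,2) = (16·1.253025 − 1.255718) / 15 = 1.252845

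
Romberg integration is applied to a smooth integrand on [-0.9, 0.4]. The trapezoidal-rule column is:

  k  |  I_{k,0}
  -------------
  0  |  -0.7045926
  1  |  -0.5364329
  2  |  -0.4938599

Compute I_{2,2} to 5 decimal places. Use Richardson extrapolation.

Richardson extrapolation on the trapezoidal column (denominator 4−1=3):
I_{1,1} = -0.5364329 + (-0.5364329 − (-0.7045926))/3 = -0.4803797
I_{2,1} = -0.4938599 + (-0.4938599 − (-0.5364329))/3 = -0.4796689
I_{2,2} = (16·(-0.4796689) − (-0.4803797)) / 15 = -0.4796215
(Column j=1 coincides with Simpson's rule on the same nodes.)

-0.47962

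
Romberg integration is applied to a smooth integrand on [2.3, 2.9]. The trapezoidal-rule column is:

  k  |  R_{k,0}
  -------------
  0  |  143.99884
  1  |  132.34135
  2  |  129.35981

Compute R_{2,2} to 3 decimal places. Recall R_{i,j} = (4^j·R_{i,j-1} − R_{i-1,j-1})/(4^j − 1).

R_{1,1} = (4·132.34135 − 143.99884) / 3 = 128.45552
R_{2,1} = (4·129.35981 − 132.34135) / 3 = 128.36596
R_{2,2} = 128.36596 + (128.36596 − 128.45552)/15 = 128.35999

128.360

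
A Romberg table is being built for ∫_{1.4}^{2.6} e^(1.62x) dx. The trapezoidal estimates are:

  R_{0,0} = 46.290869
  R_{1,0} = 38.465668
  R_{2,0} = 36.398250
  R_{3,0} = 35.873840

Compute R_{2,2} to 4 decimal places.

35.6992

R_{1,1} = 38.465668 + (38.465668 − 46.290869)/3 = 35.857268
R_{2,1} = 36.398250 + (36.398250 − 38.465668)/3 = 35.709111
R_{2,2} = 35.709111 + (35.709111 − 35.857268)/15 = 35.699234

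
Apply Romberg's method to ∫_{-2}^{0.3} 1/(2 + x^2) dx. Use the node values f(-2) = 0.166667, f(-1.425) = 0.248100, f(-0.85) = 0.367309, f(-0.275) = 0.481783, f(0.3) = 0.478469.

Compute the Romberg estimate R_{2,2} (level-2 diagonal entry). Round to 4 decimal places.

0.8249

R_{0,0} (trapezoid, 1 panel, h=2.3000): 0.741906
R_{1,0} (trapezoid, 2 panels, h=1.1500): 0.793359
R_{2,0} (trapezoid, 4 panels, h=0.5750): 0.816362
R_{1,1} = 0.793359 + (0.793359 − 0.741906)/3 = 0.810510
R_{2,1} = 0.816362 + (0.816362 − 0.793359)/3 = 0.824030
R_{2,2} = 0.824030 + (0.824030 − 0.810510)/15 = 0.824931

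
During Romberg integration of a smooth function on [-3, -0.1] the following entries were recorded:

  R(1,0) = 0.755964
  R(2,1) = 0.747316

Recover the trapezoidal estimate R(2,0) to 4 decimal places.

From R(2,1) = (4·R(2,0) − R(1,0))/3, solve for R(2,0):
4·R(2,0) = 3·0.747316 + 0.755964 = 2.997912
R(2,0) = 0.749478

0.7495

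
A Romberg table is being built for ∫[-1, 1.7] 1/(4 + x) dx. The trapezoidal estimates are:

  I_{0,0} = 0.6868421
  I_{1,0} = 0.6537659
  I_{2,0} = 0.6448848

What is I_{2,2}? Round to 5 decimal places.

0.64187

I_{1,1} = 0.6537659 + (0.6537659 − 0.6868421)/3 = 0.6427405
I_{2,1} = (4·0.6448848 − 0.6537659) / 3 = 0.6419244
I_{2,2} = 0.6419244 + (0.6419244 − 0.6427405)/15 = 0.6418700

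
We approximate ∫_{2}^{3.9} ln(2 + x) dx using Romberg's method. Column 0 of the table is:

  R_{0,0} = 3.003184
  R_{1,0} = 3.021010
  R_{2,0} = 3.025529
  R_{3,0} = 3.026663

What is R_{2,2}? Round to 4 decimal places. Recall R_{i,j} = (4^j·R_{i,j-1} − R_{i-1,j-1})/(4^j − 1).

3.0270

Richardson extrapolation on the trapezoidal column (denominator 4−1=3):
R_{1,1} = (4·3.021010 − 3.003184) / 3 = 3.026952
R_{2,1} = (4·3.025529 − 3.021010) / 3 = 3.027035
R_{2,2} = (16·3.027035 − 3.026952) / 15 = 3.027041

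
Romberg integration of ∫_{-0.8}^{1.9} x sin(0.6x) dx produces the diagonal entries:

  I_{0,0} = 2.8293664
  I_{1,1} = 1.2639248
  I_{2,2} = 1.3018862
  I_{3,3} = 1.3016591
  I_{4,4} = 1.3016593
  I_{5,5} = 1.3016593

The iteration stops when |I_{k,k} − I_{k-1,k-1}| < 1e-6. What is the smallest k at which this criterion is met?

|I_{1,1} − I_{0,0}| = 1.5654416 ≥ 1e-6
|I_{2,2} − I_{1,1}| = 0.0379614 ≥ 1e-6
|I_{3,3} − I_{2,2}| = 0.0002271 ≥ 1e-6
|I_{4,4} − I_{3,3}| = 0.0000002 < 1e-6

k = 4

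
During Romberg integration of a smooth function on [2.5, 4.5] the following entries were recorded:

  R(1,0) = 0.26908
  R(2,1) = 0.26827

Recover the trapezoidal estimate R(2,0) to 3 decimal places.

From R(2,1) = (4·R(2,0) − R(1,0))/3, solve for R(2,0):
4·R(2,0) = 3·0.26827 + 0.26908 = 1.07389
R(2,0) = 0.26847

0.268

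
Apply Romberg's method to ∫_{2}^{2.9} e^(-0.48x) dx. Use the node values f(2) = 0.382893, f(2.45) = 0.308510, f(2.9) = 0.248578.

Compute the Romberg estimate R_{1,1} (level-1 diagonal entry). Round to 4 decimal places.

0.2798

R_{0,0} (trapezoid, 1 panel, h=0.9000): 0.284162
R_{1,0} (trapezoid, 2 panels, h=0.4500): 0.280910
R_{1,1} = 0.280910 + (0.280910 − 0.284162)/3 = 0.279826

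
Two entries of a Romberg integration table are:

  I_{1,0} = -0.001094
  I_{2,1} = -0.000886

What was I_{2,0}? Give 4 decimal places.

-0.0009

From I_{2,1} = (4·I_{2,0} − I_{1,0})/3, solve for I_{2,0}:
4·I_{2,0} = 3·(-0.000886) + (-0.001094) = -0.003752
I_{2,0} = -0.000938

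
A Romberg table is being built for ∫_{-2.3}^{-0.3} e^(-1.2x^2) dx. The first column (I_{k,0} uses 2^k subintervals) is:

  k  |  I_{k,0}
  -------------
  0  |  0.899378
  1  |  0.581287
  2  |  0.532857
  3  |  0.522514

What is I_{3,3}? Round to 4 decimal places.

I_{1,1} = (4·0.581287 − 0.899378) / 3 = 0.475257
I_{2,1} = 0.532857 + (0.532857 − 0.581287)/3 = 0.516714
I_{3,1} = 0.522514 + (0.522514 − 0.532857)/3 = 0.519066
I_{2,2} = 0.516714 + (0.516714 − 0.475257)/15 = 0.519478
I_{3,2} = 0.519066 + (0.519066 − 0.516714)/15 = 0.519223
I_{3,3} = (64·0.519223 − 0.519478) / 63 = 0.519219

0.5192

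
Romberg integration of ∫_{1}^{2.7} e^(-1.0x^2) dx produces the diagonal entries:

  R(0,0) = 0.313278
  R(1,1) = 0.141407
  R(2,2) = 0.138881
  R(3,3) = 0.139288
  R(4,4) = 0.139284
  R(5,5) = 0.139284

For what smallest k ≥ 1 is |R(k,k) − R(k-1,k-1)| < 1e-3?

k = 3

|R(1,1) − R(0,0)| = 0.171871 ≥ 1e-3
|R(2,2) − R(1,1)| = 0.002526 ≥ 1e-3
|R(3,3) − R(2,2)| = 0.000407 < 1e-3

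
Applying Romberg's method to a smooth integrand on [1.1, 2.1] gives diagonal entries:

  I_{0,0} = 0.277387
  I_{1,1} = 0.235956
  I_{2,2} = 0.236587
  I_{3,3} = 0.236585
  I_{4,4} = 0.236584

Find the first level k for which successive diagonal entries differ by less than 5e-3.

|I_{1,1} − I_{0,0}| = 0.041431 ≥ 5e-3
|I_{2,2} − I_{1,1}| = 0.000631 < 5e-3

k = 2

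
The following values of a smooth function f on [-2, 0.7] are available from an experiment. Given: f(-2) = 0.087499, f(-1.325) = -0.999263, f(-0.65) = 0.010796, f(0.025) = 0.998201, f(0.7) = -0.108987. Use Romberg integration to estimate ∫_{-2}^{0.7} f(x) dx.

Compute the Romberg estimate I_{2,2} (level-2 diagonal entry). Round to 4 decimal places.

I_{0,0} (trapezoid, 1 panel, h=2.7000): -0.029009
I_{1,0} (trapezoid, 2 panels, h=1.3500): 0.000070
I_{2,0} (trapezoid, 4 panels, h=0.6750): -0.000682
I_{1,1} = 0.000070 + (0.000070 − (-0.029009))/3 = 0.009763
I_{2,1} = -0.000682 + (-0.000682 − 0.000070)/3 = -0.000933
I_{2,2} = -0.000933 + (-0.000933 − 0.009763)/15 = -0.001646

-0.0016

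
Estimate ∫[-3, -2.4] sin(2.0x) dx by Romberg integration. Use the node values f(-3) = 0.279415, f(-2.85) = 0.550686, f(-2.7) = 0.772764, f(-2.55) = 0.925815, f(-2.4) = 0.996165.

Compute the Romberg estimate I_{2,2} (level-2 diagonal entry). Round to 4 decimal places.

0.4363

I_{0,0} (trapezoid, 1 panel, h=0.6000): 0.382674
I_{1,0} (trapezoid, 2 panels, h=0.3000): 0.423166
I_{2,0} (trapezoid, 4 panels, h=0.1500): 0.433058
I_{1,1} = 0.423166 + (0.423166 − 0.382674)/3 = 0.436663
I_{2,1} = 0.433058 + (0.433058 − 0.423166)/3 = 0.436355
I_{2,2} = 0.436355 + (0.436355 − 0.436663)/15 = 0.436334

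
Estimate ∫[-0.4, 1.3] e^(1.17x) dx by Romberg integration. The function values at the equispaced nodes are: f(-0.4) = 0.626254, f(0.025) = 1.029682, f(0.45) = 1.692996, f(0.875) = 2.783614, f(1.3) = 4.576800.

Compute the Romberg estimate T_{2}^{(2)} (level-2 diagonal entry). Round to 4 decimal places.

T_{0}^{(0)} (trapezoid, 1 panel, h=1.7000): 4.422596
T_{1}^{(0)} (trapezoid, 2 panels, h=0.8500): 3.650345
T_{2}^{(0)} (trapezoid, 4 panels, h=0.4250): 3.445823
T_{1}^{(1)} = 3.650345 + (3.650345 − 4.422596)/3 = 3.392928
T_{2}^{(1)} = 3.445823 + (3.445823 − 3.650345)/3 = 3.377649
T_{2}^{(2)} = 3.377649 + (3.377649 − 3.392928)/15 = 3.376630

3.3766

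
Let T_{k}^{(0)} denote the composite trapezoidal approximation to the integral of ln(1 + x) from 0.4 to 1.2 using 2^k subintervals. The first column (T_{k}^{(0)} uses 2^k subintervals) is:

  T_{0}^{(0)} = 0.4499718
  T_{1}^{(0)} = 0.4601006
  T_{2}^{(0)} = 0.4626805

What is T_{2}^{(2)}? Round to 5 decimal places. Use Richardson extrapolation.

0.46354

T_{1}^{(1)} = (4·0.4601006 − 0.4499718) / 3 = 0.4634769
T_{2}^{(1)} = (4·0.4626805 − 0.4601006) / 3 = 0.4635405
T_{2}^{(2)} = 0.4635405 + (0.4635405 − 0.4634769)/15 = 0.4635447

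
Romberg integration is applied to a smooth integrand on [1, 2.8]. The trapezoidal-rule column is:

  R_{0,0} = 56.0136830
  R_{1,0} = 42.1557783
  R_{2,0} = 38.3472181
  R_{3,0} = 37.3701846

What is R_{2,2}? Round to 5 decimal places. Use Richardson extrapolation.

R_{1,1} = (4·42.1557783 − 56.0136830) / 3 = 37.5364767
R_{2,1} = (4·38.3472181 − 42.1557783) / 3 = 37.0776980
R_{2,2} = (16·37.0776980 − 37.5364767) / 15 = 37.0471128

37.04711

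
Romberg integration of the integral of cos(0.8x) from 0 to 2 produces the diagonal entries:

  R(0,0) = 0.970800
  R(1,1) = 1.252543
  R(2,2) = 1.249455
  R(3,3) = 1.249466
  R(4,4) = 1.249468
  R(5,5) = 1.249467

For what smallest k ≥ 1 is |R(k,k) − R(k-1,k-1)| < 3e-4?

|R(1,1) − R(0,0)| = 0.281743 ≥ 3e-4
|R(2,2) − R(1,1)| = 0.003088 ≥ 3e-4
|R(3,3) − R(2,2)| = 0.000011 < 3e-4

k = 3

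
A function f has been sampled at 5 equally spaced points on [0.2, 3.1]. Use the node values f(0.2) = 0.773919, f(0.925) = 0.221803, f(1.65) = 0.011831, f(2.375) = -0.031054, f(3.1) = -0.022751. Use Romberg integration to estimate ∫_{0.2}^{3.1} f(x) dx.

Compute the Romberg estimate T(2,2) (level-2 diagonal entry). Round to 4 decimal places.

0.3707

T(0,0) (trapezoid, 1 panel, h=2.9000): 1.089194
T(1,0) (trapezoid, 2 panels, h=1.4500): 0.561752
T(2,0) (trapezoid, 4 panels, h=0.7250): 0.419169
T(1,1) = 0.561752 + (0.561752 − 1.089194)/3 = 0.385938
T(2,1) = 0.419169 + (0.419169 − 0.561752)/3 = 0.371641
T(2,2) = 0.371641 + (0.371641 − 0.385938)/15 = 0.370688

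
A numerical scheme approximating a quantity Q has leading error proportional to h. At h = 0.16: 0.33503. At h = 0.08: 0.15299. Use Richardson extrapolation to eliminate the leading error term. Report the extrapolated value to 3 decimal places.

The leading error scales as h; refining by a factor of 2 reduces it by 2^1 = 2.
Extrapolated value = (2·A(h/2) − A(h)) / (2 − 1)
= (2·0.15299 − 0.33503) / 1
= -0.02905 / 1 = -0.02905

-0.029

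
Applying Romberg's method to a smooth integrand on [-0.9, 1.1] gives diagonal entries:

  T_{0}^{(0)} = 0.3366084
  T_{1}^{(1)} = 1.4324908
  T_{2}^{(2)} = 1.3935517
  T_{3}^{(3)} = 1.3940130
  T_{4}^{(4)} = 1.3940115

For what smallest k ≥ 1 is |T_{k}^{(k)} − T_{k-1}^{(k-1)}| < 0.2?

|T_{1}^{(1)} − T_{0}^{(0)}| = 1.0958824 ≥ 0.2
|T_{2}^{(2)} − T_{1}^{(1)}| = 0.0389391 < 0.2

k = 2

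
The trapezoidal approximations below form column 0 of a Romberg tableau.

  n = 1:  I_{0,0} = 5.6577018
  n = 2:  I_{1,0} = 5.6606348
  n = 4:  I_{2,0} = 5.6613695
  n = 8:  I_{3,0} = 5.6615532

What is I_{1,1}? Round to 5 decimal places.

5.66161

I_{1,1} = (4·5.6606348 − 5.6577018) / 3 = 5.6616125
(Column j=1 coincides with Simpson's rule on the same nodes.)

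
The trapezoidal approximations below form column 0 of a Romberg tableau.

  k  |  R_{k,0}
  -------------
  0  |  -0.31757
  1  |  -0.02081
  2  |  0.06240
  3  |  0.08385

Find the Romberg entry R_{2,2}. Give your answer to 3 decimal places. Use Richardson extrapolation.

Richardson extrapolation on the trapezoidal column (denominator 4−1=3):
R_{1,1} = (4·(-0.02081) − (-0.31757)) / 3 = 0.07811
R_{2,1} = 0.06240 + (0.06240 − (-0.02081))/3 = 0.09014
R_{2,2} = (16·0.09014 − 0.07811) / 15 = 0.09094

0.091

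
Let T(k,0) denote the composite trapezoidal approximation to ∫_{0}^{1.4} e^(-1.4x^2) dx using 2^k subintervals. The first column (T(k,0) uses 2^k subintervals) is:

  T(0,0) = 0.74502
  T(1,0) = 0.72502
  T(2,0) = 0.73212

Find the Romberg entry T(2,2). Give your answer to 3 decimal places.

Richardson extrapolation on the trapezoidal column (denominator 4−1=3):
T(1,1) = (4·0.72502 − 0.74502) / 3 = 0.71835
T(2,1) = (4·0.73212 − 0.72502) / 3 = 0.73449
T(2,2) = 0.73449 + (0.73449 − 0.71835)/15 = 0.73557

0.736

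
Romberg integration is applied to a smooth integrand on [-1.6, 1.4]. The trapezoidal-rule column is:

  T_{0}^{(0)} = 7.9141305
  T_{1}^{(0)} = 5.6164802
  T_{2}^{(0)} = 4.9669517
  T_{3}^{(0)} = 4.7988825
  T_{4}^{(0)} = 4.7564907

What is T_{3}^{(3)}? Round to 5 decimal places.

T_{1}^{(1)} = (4·5.6164802 − 7.9141305) / 3 = 4.8505968
T_{2}^{(1)} = (4·4.9669517 − 5.6164802) / 3 = 4.7504422
T_{3}^{(1)} = 4.7988825 + (4.7988825 − 4.9669517)/3 = 4.7428594
T_{2}^{(2)} = (16·4.7504422 − 4.8505968) / 15 = 4.7437652
T_{3}^{(2)} = 4.7428594 + (4.7428594 − 4.7504422)/15 = 4.7423539
T_{3}^{(3)} = (64·4.7423539 − 4.7437652) / 63 = 4.7423315

4.74233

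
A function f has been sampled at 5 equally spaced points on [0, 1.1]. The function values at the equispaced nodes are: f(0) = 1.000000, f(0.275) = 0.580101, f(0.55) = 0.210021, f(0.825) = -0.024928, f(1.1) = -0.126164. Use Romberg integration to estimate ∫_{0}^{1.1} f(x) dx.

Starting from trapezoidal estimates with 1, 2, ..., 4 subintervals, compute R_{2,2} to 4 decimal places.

0.3227

R_{0,0} (trapezoid, 1 panel, h=1.1000): 0.480610
R_{1,0} (trapezoid, 2 panels, h=0.5500): 0.355816
R_{2,0} (trapezoid, 4 panels, h=0.2750): 0.330581
R_{1,1} = 0.355816 + (0.355816 − 0.480610)/3 = 0.314218
R_{2,1} = 0.330581 + (0.330581 − 0.355816)/3 = 0.322169
R_{2,2} = 0.322169 + (0.322169 − 0.314218)/15 = 0.322699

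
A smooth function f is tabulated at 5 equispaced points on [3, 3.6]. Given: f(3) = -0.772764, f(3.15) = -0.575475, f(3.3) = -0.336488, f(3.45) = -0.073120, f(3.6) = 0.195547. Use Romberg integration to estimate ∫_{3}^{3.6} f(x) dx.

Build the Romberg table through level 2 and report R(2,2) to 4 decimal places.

-0.1922

R(0,0) (trapezoid, 1 panel, h=0.6000): -0.173165
R(1,0) (trapezoid, 2 panels, h=0.3000): -0.187529
R(2,0) (trapezoid, 4 panels, h=0.1500): -0.191054
R(1,1) = -0.187529 + (-0.187529 − (-0.173165))/3 = -0.192317
R(2,1) = -0.191054 + (-0.191054 − (-0.187529))/3 = -0.192229
R(2,2) = -0.192229 + (-0.192229 − (-0.192317))/15 = -0.192223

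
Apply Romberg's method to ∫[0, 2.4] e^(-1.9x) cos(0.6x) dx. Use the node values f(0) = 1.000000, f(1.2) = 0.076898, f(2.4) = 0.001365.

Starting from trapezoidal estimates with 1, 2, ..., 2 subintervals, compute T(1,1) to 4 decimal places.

0.5236

T(0,0) (trapezoid, 1 panel, h=2.4000): 1.201638
T(1,0) (trapezoid, 2 panels, h=1.2000): 0.693097
T(1,1) = 0.693097 + (0.693097 − 1.201638)/3 = 0.523583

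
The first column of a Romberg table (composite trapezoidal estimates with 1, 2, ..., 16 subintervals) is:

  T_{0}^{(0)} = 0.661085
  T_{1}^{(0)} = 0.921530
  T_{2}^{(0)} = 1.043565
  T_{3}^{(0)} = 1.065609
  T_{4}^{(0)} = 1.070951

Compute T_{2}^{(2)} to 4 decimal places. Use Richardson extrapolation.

1.0893

Richardson extrapolation on the trapezoidal column (denominator 4−1=3):
T_{1}^{(1)} = 0.921530 + (0.921530 − 0.661085)/3 = 1.008345
T_{2}^{(1)} = 1.043565 + (1.043565 − 0.921530)/3 = 1.084243
T_{2}^{(2)} = 1.084243 + (1.084243 − 1.008345)/15 = 1.089303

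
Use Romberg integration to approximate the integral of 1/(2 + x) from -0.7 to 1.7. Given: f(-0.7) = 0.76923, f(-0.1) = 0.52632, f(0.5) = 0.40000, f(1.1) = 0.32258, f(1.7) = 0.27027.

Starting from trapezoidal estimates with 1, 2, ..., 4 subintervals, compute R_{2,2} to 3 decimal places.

1.046

R_{0,0} (trapezoid, 1 panel, h=2.4000): 1.24740
R_{1,0} (trapezoid, 2 panels, h=1.2000): 1.10370
R_{2,0} (trapezoid, 4 panels, h=0.6000): 1.06119
R_{1,1} = 1.10370 + (1.10370 − 1.24740)/3 = 1.05580
R_{2,1} = 1.06119 + (1.06119 − 1.10370)/3 = 1.04702
R_{2,2} = 1.04702 + (1.04702 − 1.05580)/15 = 1.04643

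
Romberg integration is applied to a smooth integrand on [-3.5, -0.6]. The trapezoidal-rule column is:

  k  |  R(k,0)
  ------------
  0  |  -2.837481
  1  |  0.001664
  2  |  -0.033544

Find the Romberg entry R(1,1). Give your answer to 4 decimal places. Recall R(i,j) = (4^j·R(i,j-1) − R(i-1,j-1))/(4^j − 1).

R(1,1) = 0.001664 + (0.001664 − (-2.837481))/3 = 0.948046

0.9480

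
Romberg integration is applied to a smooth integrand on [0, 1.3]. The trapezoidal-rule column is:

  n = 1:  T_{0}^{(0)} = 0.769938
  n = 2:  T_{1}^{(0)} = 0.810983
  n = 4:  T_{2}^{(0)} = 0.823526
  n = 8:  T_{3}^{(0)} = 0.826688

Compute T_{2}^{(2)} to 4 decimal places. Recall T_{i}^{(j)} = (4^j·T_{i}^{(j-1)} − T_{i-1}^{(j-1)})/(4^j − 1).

Richardson extrapolation on the trapezoidal column (denominator 4−1=3):
T_{1}^{(1)} = 0.810983 + (0.810983 − 0.769938)/3 = 0.824665
T_{2}^{(1)} = (4·0.823526 − 0.810983) / 3 = 0.827707
T_{2}^{(2)} = (16·0.827707 − 0.824665) / 15 = 0.827910

0.8279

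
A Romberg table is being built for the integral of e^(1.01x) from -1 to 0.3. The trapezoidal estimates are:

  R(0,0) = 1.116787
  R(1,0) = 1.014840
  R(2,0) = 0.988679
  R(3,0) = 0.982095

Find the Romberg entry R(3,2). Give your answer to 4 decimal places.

0.9799

Richardson extrapolation on the trapezoidal column (denominator 4−1=3):
R(2,1) = (4·0.988679 − 1.014840) / 3 = 0.979959
R(3,1) = 0.982095 + (0.982095 − 0.988679)/3 = 0.979900
R(3,2) = (16·0.979900 − 0.979959) / 15 = 0.979896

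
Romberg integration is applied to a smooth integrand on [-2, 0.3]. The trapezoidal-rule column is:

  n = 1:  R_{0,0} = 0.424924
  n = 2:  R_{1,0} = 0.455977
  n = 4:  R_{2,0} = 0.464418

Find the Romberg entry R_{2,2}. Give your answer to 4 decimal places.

0.4673

Richardson extrapolation on the trapezoidal column (denominator 4−1=3):
R_{1,1} = 0.455977 + (0.455977 − 0.424924)/3 = 0.466328
R_{2,1} = 0.464418 + (0.464418 − 0.455977)/3 = 0.467232
R_{2,2} = (16·0.467232 − 0.466328) / 15 = 0.467292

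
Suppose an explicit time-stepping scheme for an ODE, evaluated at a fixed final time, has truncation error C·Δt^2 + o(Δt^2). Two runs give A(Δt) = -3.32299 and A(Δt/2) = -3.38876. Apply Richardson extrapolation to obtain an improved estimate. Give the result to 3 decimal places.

The leading error scales as Δt^2; refining by a factor of 2 reduces it by 2^2 = 4.
Extrapolated value = (4·A(Δt/2) − A(Δt)) / (4 − 1)
= (4·(-3.38876) − (-3.32299)) / 3
= -10.23205 / 3 = -3.41068

-3.411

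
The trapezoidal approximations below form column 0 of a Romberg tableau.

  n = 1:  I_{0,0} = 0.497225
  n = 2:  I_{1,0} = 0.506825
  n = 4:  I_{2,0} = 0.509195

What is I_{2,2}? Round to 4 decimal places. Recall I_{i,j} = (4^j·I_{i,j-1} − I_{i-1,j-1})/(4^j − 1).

Richardson extrapolation on the trapezoidal column (denominator 4−1=3):
I_{1,1} = (4·0.506825 − 0.497225) / 3 = 0.510025
I_{2,1} = (4·0.509195 − 0.506825) / 3 = 0.509985
I_{2,2} = 0.509985 + (0.509985 − 0.510025)/15 = 0.509982
(Column j=1 coincides with Simpson's rule on the same nodes.)

0.5100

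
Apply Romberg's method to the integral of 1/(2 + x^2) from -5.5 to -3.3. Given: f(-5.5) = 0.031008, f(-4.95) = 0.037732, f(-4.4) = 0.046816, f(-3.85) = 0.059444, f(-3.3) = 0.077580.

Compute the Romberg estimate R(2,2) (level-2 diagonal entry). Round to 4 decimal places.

R(0,0) (trapezoid, 1 panel, h=2.2000): 0.119447
R(1,0) (trapezoid, 2 panels, h=1.1000): 0.111221
R(2,0) (trapezoid, 4 panels, h=0.5500): 0.109057
R(1,1) = 0.111221 + (0.111221 − 0.119447)/3 = 0.108479
R(2,1) = 0.109057 + (0.109057 − 0.111221)/3 = 0.108336
R(2,2) = 0.108336 + (0.108336 − 0.108479)/15 = 0.108326

0.1083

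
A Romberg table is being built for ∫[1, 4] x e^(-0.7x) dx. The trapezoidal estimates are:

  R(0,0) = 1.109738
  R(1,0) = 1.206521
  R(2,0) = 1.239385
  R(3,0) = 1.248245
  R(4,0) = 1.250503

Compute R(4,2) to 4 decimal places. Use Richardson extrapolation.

Richardson extrapolation on the trapezoidal column (denominator 4−1=3):
R(3,1) = 1.248245 + (1.248245 − 1.239385)/3 = 1.251198
R(4,1) = (4·1.250503 − 1.248245) / 3 = 1.251256
R(4,2) = 1.251256 + (1.251256 − 1.251198)/15 = 1.251260

1.2513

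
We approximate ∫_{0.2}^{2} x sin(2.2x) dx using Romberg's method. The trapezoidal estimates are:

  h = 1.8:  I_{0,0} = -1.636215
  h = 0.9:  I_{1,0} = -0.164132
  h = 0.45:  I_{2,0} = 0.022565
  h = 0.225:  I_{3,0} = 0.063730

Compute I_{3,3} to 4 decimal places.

0.0771

Richardson extrapolation on the trapezoidal column (denominator 4−1=3):
I_{1,1} = (4·(-0.164132) − (-1.636215)) / 3 = 0.326562
I_{2,1} = (4·0.022565 − (-0.164132)) / 3 = 0.084797
I_{3,1} = 0.063730 + (0.063730 − 0.022565)/3 = 0.077452
I_{2,2} = 0.084797 + (0.084797 − 0.326562)/15 = 0.068679
I_{3,2} = 0.077452 + (0.077452 − 0.084797)/15 = 0.076962
I_{3,3} = (64·0.076962 − 0.068679) / 63 = 0.077093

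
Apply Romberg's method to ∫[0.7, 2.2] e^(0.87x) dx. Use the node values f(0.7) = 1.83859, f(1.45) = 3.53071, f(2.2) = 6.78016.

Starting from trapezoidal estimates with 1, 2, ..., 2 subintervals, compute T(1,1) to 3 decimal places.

T(0,0) (trapezoid, 1 panel, h=1.5000): 6.46406
T(1,0) (trapezoid, 2 panels, h=0.7500): 5.88006
T(1,1) = 5.88006 + (5.88006 − 6.46406)/3 = 5.68539

5.685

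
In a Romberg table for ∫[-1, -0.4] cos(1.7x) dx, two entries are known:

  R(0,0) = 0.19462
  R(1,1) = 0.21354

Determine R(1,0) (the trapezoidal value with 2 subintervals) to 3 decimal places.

0.209

From R(1,1) = (4·R(1,0) − R(0,0))/3, solve for R(1,0):
4·R(1,0) = 3·0.21354 + 0.19462 = 0.83524
R(1,0) = 0.20881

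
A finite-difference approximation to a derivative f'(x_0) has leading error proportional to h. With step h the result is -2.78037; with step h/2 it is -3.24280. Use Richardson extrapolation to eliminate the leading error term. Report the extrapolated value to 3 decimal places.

The leading error scales as h; refining by a factor of 2 reduces it by 2^1 = 2.
Extrapolated value = (2·A(h/2) − A(h)) / (2 − 1)
= (2·(-3.24280) − (-2.78037)) / 1
= -3.70523 / 1 = -3.70523

-3.705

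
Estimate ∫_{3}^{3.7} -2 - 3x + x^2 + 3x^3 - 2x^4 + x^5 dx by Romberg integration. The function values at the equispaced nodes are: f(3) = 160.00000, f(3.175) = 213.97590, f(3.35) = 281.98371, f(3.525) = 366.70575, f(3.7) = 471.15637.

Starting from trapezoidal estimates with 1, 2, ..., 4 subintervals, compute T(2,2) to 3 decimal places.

205.207

T(0,0) (trapezoid, 1 panel, h=0.7000): 220.90473
T(1,0) (trapezoid, 2 panels, h=0.3500): 209.14666
T(2,0) (trapezoid, 4 panels, h=0.1750): 206.19262
T(1,1) = 209.14666 + (209.14666 − 220.90473)/3 = 205.22730
T(2,1) = 206.19262 + (206.19262 − 209.14666)/3 = 205.20794
T(2,2) = 205.20794 + (205.20794 − 205.22730)/15 = 205.20665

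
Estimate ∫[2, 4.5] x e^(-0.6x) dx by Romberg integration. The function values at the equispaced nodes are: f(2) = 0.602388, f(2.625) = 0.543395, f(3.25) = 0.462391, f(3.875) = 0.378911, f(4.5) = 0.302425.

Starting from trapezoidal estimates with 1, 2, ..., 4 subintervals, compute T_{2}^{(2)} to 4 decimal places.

T_{0}^{(0)} (trapezoid, 1 panel, h=2.5000): 1.131016
T_{1}^{(0)} (trapezoid, 2 panels, h=1.2500): 1.143497
T_{2}^{(0)} (trapezoid, 4 panels, h=0.6250): 1.148190
T_{1}^{(1)} = 1.143497 + (1.143497 − 1.131016)/3 = 1.147657
T_{2}^{(1)} = 1.148190 + (1.148190 − 1.143497)/3 = 1.149754
T_{2}^{(2)} = 1.149754 + (1.149754 − 1.147657)/15 = 1.149894

1.1499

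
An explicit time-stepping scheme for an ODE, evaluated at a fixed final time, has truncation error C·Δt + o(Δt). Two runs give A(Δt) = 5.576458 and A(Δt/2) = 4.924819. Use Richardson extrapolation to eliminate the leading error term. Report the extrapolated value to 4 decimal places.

Extrapolated value = (2·A(Δt/2) − A(Δt)) / (2 − 1)
= (2·4.924819 − 5.576458) / 1
= 4.273180 / 1 = 4.273180

4.2732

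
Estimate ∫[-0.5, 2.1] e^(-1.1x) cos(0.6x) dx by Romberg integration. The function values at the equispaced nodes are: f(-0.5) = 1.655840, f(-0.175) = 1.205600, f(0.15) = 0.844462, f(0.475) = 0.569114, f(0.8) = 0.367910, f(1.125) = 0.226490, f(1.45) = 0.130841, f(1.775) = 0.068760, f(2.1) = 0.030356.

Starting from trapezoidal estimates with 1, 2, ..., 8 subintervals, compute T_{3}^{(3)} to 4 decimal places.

1.3707

T_{0}^{(0)} (trapezoid, 1 panel, h=2.6000): 2.192055
T_{1}^{(0)} (trapezoid, 2 panels, h=1.3000): 1.574310
T_{2}^{(0)} (trapezoid, 4 panels, h=0.6500): 1.421102
T_{3}^{(0)} (trapezoid, 8 panels, h=0.3250): 1.383289
T_{1}^{(1)} = 1.574310 + (1.574310 − 2.192055)/3 = 1.368395
T_{2}^{(1)} = 1.421102 + (1.421102 − 1.574310)/3 = 1.370033
T_{3}^{(1)} = 1.383289 + (1.383289 − 1.421102)/3 = 1.370685
T_{2}^{(2)} = 1.370033 + (1.370033 − 1.368395)/15 = 1.370142
T_{3}^{(2)} = 1.370685 + (1.370685 − 1.370033)/15 = 1.370728
T_{3}^{(3)} = 1.370728 + (1.370728 − 1.370142)/63 = 1.370737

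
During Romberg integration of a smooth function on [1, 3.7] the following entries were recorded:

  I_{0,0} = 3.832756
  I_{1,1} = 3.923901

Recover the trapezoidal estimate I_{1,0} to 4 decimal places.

3.9011

From I_{1,1} = (4·I_{1,0} − I_{0,0})/3, solve for I_{1,0}:
4·I_{1,0} = 3·3.923901 + 3.832756 = 15.604459
I_{1,0} = 3.901115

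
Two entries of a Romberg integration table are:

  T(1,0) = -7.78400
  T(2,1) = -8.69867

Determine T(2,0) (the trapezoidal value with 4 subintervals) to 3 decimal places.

-8.470

From T(2,1) = (4·T(2,0) − T(1,0))/3, solve for T(2,0):
4·T(2,0) = 3·(-8.69867) + (-7.78400) = -33.88001
T(2,0) = -8.47000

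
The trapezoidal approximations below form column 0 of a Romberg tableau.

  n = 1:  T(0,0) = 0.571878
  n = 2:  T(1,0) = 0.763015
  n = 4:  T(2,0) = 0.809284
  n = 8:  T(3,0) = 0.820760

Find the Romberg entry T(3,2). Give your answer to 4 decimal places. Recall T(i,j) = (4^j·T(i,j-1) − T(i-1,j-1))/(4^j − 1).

0.8246

T(2,1) = 0.809284 + (0.809284 − 0.763015)/3 = 0.824707
T(3,1) = 0.820760 + (0.820760 − 0.809284)/3 = 0.824585
T(3,2) = 0.824585 + (0.824585 − 0.824707)/15 = 0.824577
(Column j=1 coincides with Simpson's rule on the same nodes.)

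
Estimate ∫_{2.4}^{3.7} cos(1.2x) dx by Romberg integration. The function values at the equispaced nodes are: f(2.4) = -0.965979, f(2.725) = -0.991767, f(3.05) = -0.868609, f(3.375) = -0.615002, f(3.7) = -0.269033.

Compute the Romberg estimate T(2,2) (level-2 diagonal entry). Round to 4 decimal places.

T(0,0) (trapezoid, 1 panel, h=1.3000): -0.802758
T(1,0) (trapezoid, 2 panels, h=0.6500): -0.965975
T(2,0) (trapezoid, 4 panels, h=0.3250): -1.005187
T(1,1) = -0.965975 + (-0.965975 − (-0.802758))/3 = -1.020381
T(2,1) = -1.005187 + (-1.005187 − (-0.965975))/3 = -1.018258
T(2,2) = -1.018258 + (-1.018258 − (-1.020381))/15 = -1.018116

-1.0181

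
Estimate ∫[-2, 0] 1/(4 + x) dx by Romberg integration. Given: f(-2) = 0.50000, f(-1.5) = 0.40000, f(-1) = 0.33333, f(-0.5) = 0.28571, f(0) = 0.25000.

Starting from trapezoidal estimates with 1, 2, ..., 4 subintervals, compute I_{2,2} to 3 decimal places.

I_{0,0} (trapezoid, 1 panel, h=2.0000): 0.75000
I_{1,0} (trapezoid, 2 panels, h=1.0000): 0.70833
I_{2,0} (trapezoid, 4 panels, h=0.5000): 0.69702
I_{1,1} = 0.70833 + (0.70833 − 0.75000)/3 = 0.69444
I_{2,1} = 0.69702 + (0.69702 − 0.70833)/3 = 0.69325
I_{2,2} = 0.69325 + (0.69325 − 0.69444)/15 = 0.69317

0.693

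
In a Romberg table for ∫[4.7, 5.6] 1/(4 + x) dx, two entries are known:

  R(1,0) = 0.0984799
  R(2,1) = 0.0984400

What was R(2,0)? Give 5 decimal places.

From R(2,1) = (4·R(2,0) − R(1,0))/3, solve for R(2,0):
4·R(2,0) = 3·0.0984400 + 0.0984799 = 0.3937999
R(2,0) = 0.0984500

0.09845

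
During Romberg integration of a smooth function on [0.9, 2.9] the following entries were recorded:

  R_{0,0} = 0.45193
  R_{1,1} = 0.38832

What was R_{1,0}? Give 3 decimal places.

From R_{1,1} = (4·R_{1,0} − R_{0,0})/3, solve for R_{1,0}:
4·R_{1,0} = 3·0.38832 + 0.45193 = 1.61689
R_{1,0} = 0.40422

0.404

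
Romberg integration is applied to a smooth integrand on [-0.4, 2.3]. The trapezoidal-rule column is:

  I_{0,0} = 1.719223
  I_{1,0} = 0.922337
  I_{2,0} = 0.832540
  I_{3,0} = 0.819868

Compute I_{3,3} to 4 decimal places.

Richardson extrapolation on the trapezoidal column (denominator 4−1=3):
I_{1,1} = 0.922337 + (0.922337 − 1.719223)/3 = 0.656708
I_{2,1} = 0.832540 + (0.832540 − 0.922337)/3 = 0.802608
I_{3,1} = (4·0.819868 − 0.832540) / 3 = 0.815644
I_{2,2} = 0.802608 + (0.802608 − 0.656708)/15 = 0.812335
I_{3,2} = 0.815644 + (0.815644 − 0.802608)/15 = 0.816513
I_{3,3} = 0.816513 + (0.816513 − 0.812335)/63 = 0.816579

0.8166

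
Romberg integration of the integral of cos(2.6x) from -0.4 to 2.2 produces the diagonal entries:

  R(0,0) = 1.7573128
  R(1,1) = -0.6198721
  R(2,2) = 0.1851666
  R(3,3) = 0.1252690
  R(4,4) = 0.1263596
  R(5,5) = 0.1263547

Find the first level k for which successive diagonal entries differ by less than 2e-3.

k = 4

|R(1,1) − R(0,0)| = 2.3771849 ≥ 2e-3
|R(2,2) − R(1,1)| = 0.8050387 ≥ 2e-3
|R(3,3) − R(2,2)| = 0.0598976 ≥ 2e-3
|R(4,4) − R(3,3)| = 0.0010906 < 2e-3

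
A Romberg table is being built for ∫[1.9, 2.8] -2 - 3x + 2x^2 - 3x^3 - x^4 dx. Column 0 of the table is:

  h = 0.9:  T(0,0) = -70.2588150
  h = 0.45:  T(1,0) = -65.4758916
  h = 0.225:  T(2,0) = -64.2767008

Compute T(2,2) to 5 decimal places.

-63.87666

T(1,1) = -65.4758916 + (-65.4758916 − (-70.2588150))/3 = -63.8815838
T(2,1) = (4·(-64.2767008) − (-65.4758916)) / 3 = -63.8769705
T(2,2) = (16·(-63.8769705) − (-63.8815838)) / 15 = -63.8766629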